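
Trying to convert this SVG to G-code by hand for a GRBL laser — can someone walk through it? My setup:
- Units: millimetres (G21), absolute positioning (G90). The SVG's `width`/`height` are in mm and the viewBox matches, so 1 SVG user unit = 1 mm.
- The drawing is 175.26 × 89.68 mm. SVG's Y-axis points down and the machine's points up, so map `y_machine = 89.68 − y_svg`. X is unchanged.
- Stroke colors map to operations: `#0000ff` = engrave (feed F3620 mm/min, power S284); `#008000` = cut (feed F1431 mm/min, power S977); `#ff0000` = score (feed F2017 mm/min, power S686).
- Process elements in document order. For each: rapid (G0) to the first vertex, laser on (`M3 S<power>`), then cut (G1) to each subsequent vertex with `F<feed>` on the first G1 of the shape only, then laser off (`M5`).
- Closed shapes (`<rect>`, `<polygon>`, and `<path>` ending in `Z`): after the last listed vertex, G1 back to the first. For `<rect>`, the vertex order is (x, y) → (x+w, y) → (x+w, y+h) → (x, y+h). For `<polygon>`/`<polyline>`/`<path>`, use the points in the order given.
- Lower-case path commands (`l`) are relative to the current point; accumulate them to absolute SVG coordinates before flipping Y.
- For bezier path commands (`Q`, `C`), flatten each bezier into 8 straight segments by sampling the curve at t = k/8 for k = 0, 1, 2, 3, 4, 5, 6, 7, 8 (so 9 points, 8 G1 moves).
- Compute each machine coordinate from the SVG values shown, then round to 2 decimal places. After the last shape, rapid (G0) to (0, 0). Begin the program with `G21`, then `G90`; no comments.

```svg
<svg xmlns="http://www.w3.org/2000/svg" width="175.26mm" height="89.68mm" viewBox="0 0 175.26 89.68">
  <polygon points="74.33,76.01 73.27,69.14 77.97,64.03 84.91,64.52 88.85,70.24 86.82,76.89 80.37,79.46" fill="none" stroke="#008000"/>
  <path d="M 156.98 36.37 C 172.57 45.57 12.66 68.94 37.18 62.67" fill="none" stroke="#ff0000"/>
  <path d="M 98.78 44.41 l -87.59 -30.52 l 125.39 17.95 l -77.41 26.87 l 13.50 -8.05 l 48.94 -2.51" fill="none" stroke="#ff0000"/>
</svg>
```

Since the viewBox matches the mm dimensions, user units are millimetres directly. The only transform is the Y-flip y_m = 89.68 − y_svg.

Shape 1 is a regular polygon drawn with `<polygon>`. Its stroke #008000 means cut at S977, F1431. After flipping Y the toolpath is (74.33,13.67) → (73.27,20.54) → (77.97,25.65) → (84.91,25.16) → (88.85,19.44) → (86.82,12.79) → (80.37,10.22) → (74.33,13.67), returning to the start.

Shape 2 is a cubic bezier drawn with `<path>`. Its stroke #ff0000 means score at S686, F2017. After flipping Y the toolpath is (156.98,53.31) → (155.30,49.28) → (141.39,44.44) → (119.46,39.29) → (93.73,34.36) → (68.42,30.15) → (47.75,27.18) → (35.93,25.96) → (37.18,27.01).

Shape 3 is a open polyline drawn with `<path>`. Its stroke #ff0000 means score at S686, F2017. After flipping Y the toolpath is (98.78,45.27) → (11.19,75.79) → (136.58,57.84) → (59.17,30.97) → (72.67,39.02) → (121.61,41.53).

G21
G90
G0 X74.33 Y13.67
M3 S977
G1 X73.27 Y20.54 F1431
G1 X77.97 Y25.65
G1 X84.91 Y25.16
G1 X88.85 Y19.44
G1 X86.82 Y12.79
G1 X80.37 Y10.22
G1 X74.33 Y13.67
M5
G0 X156.98 Y53.31
M3 S686
G1 X155.30 Y49.28 F2017
G1 X141.39 Y44.44
G1 X119.46 Y39.29
G1 X93.73 Y34.36
G1 X68.42 Y30.15
G1 X47.75 Y27.18
G1 X35.93 Y25.96
G1 X37.18 Y27.01
M5
G0 X98.78 Y45.27
M3 S686
G1 X11.19 Y75.79 F2017
G1 X136.58 Y57.84
G1 X59.17 Y30.97
G1 X72.67 Y39.02
G1 X121.61 Y41.53
M5
G0 X0.00 Y0.00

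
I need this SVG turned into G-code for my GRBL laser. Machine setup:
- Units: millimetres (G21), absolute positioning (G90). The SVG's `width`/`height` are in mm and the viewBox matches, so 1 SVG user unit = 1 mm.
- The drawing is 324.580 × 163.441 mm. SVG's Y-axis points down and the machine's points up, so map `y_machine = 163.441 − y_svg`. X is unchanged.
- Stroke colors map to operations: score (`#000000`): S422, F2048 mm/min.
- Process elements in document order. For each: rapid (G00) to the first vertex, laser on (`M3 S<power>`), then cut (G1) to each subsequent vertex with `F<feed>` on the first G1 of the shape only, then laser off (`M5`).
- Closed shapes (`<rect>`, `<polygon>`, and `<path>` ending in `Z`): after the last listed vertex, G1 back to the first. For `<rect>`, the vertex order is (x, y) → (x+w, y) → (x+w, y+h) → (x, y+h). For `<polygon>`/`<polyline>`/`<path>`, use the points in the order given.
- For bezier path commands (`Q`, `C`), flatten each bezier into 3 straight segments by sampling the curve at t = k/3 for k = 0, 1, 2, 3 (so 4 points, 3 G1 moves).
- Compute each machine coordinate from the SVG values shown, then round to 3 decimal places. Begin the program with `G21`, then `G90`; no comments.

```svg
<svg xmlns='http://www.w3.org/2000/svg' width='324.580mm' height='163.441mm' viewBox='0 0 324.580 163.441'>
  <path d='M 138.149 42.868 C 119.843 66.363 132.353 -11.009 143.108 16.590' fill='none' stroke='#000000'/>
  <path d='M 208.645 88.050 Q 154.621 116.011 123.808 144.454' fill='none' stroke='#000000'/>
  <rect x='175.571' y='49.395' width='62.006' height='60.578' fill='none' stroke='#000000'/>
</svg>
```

G21
G90
G00 X138.149 Y120.573
M3 S422
G1 X128.909 Y123.077 F2048
G1 X132.974 Y147.083
G1 X143.108 Y146.851
M5
G00 X208.645 Y75.391
M3 S422
G1 X175.208 Y56.697 F2048
G1 X146.929 Y37.895
G1 X123.808 Y18.987
M5
G00 X175.571 Y114.046
M3 S422
G1 X237.577 Y114.046 F2048
G1 X237.577 Y53.468
G1 X175.571 Y53.468
G1 X175.571 Y114.046
M5

viewBox `0 0 324.580 163.441` with mm width/height → 1 unit = 1 mm. Flip: y_m = 163.441 − y_svg.

**Shape 1** — `<path>` cubic bezier, stroke `#000000` → score (S422, F2048). Control points (SVG): P0=(138.149,42.868), P1=(119.843,66.363), P2=(132.353,-11.009), P3=(143.108,16.590); sampled at t=k/3. Machine vertices: (138.149,120.573) → (128.909,123.077) → (132.974,147.083) → (143.108,146.851). Open path.

**Shape 2** — `<path>` quadratic bezier, stroke `#000000` → score (S422, F2048). Control points (SVG): P0=(208.645,88.050), P1=(154.621,116.011), P2=(123.808,144.454); sampled at t=k/3. Machine vertices: (208.645,75.391) → (175.208,56.697) → (146.929,37.895) → (123.808,18.987). Open path.

**Shape 3** — `<rect>` rectangle, stroke `#000000` → score (S422, F2048). Machine vertices: (175.571,114.046) → (237.577,114.046) → (237.577,53.468) → (175.571,53.468) → (175.571,114.046). Closed: final G1 returns to the first vertex.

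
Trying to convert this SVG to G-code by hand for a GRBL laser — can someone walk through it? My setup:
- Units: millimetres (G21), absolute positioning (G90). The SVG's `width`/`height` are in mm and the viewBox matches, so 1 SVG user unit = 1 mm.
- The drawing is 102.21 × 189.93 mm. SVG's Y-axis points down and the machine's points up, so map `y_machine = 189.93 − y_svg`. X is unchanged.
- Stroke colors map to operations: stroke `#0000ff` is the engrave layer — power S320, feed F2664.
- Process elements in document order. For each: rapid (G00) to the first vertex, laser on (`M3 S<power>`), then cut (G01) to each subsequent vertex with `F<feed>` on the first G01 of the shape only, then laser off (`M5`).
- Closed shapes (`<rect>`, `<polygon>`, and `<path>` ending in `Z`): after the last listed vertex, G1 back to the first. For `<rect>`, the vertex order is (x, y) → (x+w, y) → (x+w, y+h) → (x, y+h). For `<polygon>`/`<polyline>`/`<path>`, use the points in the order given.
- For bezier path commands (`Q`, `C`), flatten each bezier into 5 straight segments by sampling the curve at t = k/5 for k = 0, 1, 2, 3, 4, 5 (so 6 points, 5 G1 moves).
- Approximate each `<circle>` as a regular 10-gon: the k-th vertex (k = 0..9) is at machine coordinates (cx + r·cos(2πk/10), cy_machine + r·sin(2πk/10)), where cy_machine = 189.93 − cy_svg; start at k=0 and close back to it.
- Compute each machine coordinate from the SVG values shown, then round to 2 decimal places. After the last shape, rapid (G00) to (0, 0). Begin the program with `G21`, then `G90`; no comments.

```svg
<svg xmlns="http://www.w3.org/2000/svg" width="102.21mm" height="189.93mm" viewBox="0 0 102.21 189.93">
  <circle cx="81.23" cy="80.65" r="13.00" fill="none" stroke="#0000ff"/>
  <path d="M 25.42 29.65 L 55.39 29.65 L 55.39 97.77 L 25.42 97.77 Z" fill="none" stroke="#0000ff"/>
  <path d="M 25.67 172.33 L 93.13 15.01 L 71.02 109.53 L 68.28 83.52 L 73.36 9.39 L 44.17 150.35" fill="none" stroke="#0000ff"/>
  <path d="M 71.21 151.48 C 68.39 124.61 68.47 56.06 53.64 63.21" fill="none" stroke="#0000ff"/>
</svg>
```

viewBox `0 0 102.21 189.93` with mm width/height → 1 unit = 1 mm. Flip: y_m = 189.93 − y_svg.

**Shape 1** — `<circle>` circle, stroke `#0000ff` → engrave (S320, F2664). Machine vertices: (94.23,109.28) → (91.75,116.92) → (85.25,121.64) → (77.21,121.64) → (70.71,116.92) → (68.23,109.28) → (70.71,101.64) → (77.21,96.92) → (85.25,96.92) → (91.75,101.64) → (94.23,109.28). Closed: final G1 returns to the first vertex.

**Shape 2** — `<path>` rectangle, stroke `#0000ff` → engrave (S320, F2664). Machine vertices: (25.42,160.28) → (55.39,160.28) → (55.39,92.16) → (25.42,92.16) → (25.42,160.28). Closed: final G1 returns to the first vertex.

**Shape 3** — `<path>` open polyline, stroke `#0000ff` → engrave (S320, F2664). Machine vertices: (25.67,17.60) → (93.13,174.92) → (71.02,80.40) → (68.28,106.41) → (73.36,180.54) → (44.17,39.58). Open path.

**Shape 4** — `<path>` cubic bezier, stroke `#0000ff` → engrave (S320, F2664). Control points (SVG): P0=(71.21,151.48), P1=(68.39,124.61), P2=(68.47,56.06), P3=(53.64,63.21); sampled at t=k/5. Machine vertices: (71.21,38.45) → (69.72,58.63) → (68.08,83.19) → (65.42,106.48) → (60.89,122.87) → (53.64,126.72). Open path.

G21
G90
G00 X94.23 Y109.28
M3 S320
G01 X91.75 Y116.92 F2664
G01 X85.25 Y121.64
G01 X77.21 Y121.64
G01 X70.71 Y116.92
G01 X68.23 Y109.28
G01 X70.71 Y101.64
G01 X77.21 Y96.92
G01 X85.25 Y96.92
G01 X91.75 Y101.64
G01 X94.23 Y109.28
M5
G00 X25.42 Y160.28
M3 S320
G01 X55.39 Y160.28 F2664
G01 X55.39 Y92.16
G01 X25.42 Y92.16
G01 X25.42 Y160.28
M5
G00 X25.67 Y17.60
M3 S320
G01 X93.13 Y174.92 F2664
G01 X71.02 Y80.40
G01 X68.28 Y106.41
G01 X73.36 Y180.54
G01 X44.17 Y39.58
M5
G00 X71.21 Y38.45
M3 S320
G01 X69.72 Y58.63 F2664
G01 X68.08 Y83.19
G01 X65.42 Y106.48
G01 X60.89 Y122.87
G01 X53.64 Y126.72
M5
G00 X0.00 Y0.00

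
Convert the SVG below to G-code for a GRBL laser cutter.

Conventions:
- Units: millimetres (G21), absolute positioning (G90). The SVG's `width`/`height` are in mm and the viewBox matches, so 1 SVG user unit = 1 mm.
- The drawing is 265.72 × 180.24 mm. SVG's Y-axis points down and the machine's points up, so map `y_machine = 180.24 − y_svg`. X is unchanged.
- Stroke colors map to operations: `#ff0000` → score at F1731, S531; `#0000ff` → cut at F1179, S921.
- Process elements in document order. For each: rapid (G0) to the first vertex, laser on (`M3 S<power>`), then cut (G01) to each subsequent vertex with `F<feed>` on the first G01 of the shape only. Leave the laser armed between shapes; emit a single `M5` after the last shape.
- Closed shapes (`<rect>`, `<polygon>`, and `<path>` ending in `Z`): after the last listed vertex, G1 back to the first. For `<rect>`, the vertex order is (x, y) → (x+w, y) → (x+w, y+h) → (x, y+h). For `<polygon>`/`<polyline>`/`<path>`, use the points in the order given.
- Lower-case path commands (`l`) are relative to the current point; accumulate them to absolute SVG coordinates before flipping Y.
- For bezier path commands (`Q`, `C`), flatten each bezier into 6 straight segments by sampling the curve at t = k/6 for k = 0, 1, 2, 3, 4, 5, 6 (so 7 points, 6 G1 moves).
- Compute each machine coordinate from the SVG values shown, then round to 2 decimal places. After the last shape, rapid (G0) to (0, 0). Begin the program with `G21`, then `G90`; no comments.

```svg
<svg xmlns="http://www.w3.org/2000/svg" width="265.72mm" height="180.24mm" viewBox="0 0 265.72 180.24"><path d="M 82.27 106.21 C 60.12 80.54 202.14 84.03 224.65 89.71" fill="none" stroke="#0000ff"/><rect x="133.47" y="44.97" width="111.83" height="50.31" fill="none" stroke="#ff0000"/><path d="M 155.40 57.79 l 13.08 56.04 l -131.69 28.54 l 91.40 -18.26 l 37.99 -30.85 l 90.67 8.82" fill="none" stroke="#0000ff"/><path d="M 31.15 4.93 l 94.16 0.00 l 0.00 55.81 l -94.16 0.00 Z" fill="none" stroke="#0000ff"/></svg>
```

G21
G90
G0 X82.27 Y74.03
M3 S921
G01 X83.56 Y84.56 F1179
G01 X104.34 Y90.98
G01 X136.71 Y94.04
G01 X172.81 Y94.48
G01 X204.75 Y93.06
G01 X224.65 Y90.53
G0 X133.47 Y135.27
M3 S531
G01 X245.30 Y135.27 F1731
G01 X245.30 Y84.96
G01 X133.47 Y84.96
G01 X133.47 Y135.27
G0 X155.40 Y122.45
M3 S921
G01 X168.48 Y66.41 F1179
G01 X36.79 Y37.87
G01 X128.19 Y56.13
G01 X166.18 Y86.98
G01 X256.85 Y78.16
G0 X31.15 Y175.31
M3 S921
G01 X125.31 Y175.31 F1179
G01 X125.31 Y119.50
G01 X31.15 Y119.50
G01 X31.15 Y175.31
M5
G0 X0.00 Y0.00

viewBox `0 0 265.72 180.24` with mm width/height → 1 unit = 1 mm. Flip: y_m = 180.24 − y_svg.

**Shape 1** — `<path>` cubic bezier, stroke `#0000ff` → cut (S921, F1179). Control points (SVG): P0=(82.27,106.21), P1=(60.12,80.54), P2=(202.14,84.03), P3=(224.65,89.71); sampled at t=k/6. Machine vertices: (82.27,74.03) → (83.56,84.56) → (104.34,90.98) → (136.71,94.04) → (172.81,94.48) → (204.75,93.06) → (224.65,90.53). Open path.

**Shape 2** — `<rect>` rectangle, stroke `#ff0000` → score (S531, F1731). Machine vertices: (133.47,135.27) → (245.30,135.27) → (245.30,84.96) → (133.47,84.96) → (133.47,135.27). Closed: final G1 returns to the first vertex.

**Shape 3** — `<path>` open polyline, stroke `#0000ff` → cut (S921, F1179). Machine vertices: (155.40,122.45) → (168.48,66.41) → (36.79,37.87) → (128.19,56.13) → (166.18,86.98) → (256.85,78.16). Open path.

**Shape 4** — `<path>` rectangle, stroke `#0000ff` → cut (S921, F1179). Machine vertices: (31.15,175.31) → (125.31,175.31) → (125.31,119.50) → (31.15,119.50) → (31.15,175.31). Closed: final G1 returns to the first vertex.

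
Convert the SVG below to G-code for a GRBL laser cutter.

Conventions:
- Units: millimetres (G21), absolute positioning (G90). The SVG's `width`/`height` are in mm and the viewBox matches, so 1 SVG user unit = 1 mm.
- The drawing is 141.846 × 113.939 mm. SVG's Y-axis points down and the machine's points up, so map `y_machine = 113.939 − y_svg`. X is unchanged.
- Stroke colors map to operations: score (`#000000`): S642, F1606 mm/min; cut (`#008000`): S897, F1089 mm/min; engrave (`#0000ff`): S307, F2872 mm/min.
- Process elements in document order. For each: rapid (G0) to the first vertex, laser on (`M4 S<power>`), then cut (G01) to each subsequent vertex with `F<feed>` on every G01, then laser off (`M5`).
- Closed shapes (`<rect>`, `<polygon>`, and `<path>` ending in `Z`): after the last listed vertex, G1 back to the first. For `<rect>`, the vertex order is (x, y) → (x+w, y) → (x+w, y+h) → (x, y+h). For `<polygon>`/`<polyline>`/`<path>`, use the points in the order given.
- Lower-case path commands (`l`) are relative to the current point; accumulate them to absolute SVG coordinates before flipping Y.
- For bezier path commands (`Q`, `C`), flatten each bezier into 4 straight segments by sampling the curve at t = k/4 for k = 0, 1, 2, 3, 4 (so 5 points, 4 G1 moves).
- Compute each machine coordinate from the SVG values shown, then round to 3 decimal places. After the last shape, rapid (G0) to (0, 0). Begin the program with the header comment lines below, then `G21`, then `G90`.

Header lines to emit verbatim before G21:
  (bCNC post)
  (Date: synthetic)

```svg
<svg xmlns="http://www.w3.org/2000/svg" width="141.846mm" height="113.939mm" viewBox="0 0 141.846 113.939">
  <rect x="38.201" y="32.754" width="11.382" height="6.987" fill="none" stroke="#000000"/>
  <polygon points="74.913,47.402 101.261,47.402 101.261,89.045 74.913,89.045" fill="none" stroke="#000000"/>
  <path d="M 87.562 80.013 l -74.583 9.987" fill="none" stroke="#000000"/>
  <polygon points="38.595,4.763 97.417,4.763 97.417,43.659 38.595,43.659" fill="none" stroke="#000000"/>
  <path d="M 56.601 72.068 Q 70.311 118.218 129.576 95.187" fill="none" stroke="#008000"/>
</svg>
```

(bCNC post)
(Date: synthetic)
G21
G90
G0 X38.201 Y81.185
M4 S642
G01 X49.583 Y81.185 F1606
G01 X49.583 Y74.198 F1606
G01 X38.201 Y74.198 F1606
G01 X38.201 Y81.185 F1606
M5
G0 X74.913 Y66.537
M4 S642
G01 X101.261 Y66.537 F1606
G01 X101.261 Y24.894 F1606
G01 X74.913 Y24.894 F1606
G01 X74.913 Y66.537 F1606
M5
G0 X87.562 Y33.926
M4 S642
G01 X12.979 Y23.939 F1606
M5
G0 X38.595 Y109.176
M4 S642
G01 X97.417 Y109.176 F1606
G01 X97.417 Y70.280 F1606
G01 X38.595 Y70.280 F1606
G01 X38.595 Y109.176 F1606
M5
G0 X56.601 Y41.871
M4 S897
G01 X66.303 Y23.120 F1089
G01 X81.700 Y13.016 F1089
G01 X102.791 Y11.560 F1089
G01 X129.576 Y18.752 F1089
M5
G0 X0.000 Y0.000

viewBox `0 0 141.846 113.939` with mm width/height → 1 unit = 1 mm. Flip: y_m = 113.939 − y_svg.

**Shape 1** — `<rect>` rectangle, stroke `#000000` → score (S642, F1606). Machine vertices: (38.201,81.185) → (49.583,81.185) → (49.583,74.198) → (38.201,74.198) → (38.201,81.185). Closed: final G1 returns to the first vertex.

**Shape 2** — `<polygon>` rectangle, stroke `#000000` → score (S642, F1606). Machine vertices: (74.913,66.537) → (101.261,66.537) → (101.261,24.894) → (74.913,24.894) → (74.913,66.537). Closed: final G1 returns to the first vertex.

**Shape 3** — `<path>` line segment, stroke `#000000` → score (S642, F1606). Machine vertices: (87.562,33.926) → (12.979,23.939). Open path.

**Shape 4** — `<polygon>` rectangle, stroke `#000000` → score (S642, F1606). Machine vertices: (38.595,109.176) → (97.417,109.176) → (97.417,70.280) → (38.595,70.280) → (38.595,109.176). Closed: final G1 returns to the first vertex.

**Shape 5** — `<path>` quadratic bezier, stroke `#008000` → cut (S897, F1089). Control points (SVG): P0=(56.601,72.068), P1=(70.311,118.218), P2=(129.576,95.187); sampled at t=k/4. Machine vertices: (56.601,41.871) → (66.303,23.120) → (81.700,13.016) → (102.791,11.560) → (129.576,18.752). Open path.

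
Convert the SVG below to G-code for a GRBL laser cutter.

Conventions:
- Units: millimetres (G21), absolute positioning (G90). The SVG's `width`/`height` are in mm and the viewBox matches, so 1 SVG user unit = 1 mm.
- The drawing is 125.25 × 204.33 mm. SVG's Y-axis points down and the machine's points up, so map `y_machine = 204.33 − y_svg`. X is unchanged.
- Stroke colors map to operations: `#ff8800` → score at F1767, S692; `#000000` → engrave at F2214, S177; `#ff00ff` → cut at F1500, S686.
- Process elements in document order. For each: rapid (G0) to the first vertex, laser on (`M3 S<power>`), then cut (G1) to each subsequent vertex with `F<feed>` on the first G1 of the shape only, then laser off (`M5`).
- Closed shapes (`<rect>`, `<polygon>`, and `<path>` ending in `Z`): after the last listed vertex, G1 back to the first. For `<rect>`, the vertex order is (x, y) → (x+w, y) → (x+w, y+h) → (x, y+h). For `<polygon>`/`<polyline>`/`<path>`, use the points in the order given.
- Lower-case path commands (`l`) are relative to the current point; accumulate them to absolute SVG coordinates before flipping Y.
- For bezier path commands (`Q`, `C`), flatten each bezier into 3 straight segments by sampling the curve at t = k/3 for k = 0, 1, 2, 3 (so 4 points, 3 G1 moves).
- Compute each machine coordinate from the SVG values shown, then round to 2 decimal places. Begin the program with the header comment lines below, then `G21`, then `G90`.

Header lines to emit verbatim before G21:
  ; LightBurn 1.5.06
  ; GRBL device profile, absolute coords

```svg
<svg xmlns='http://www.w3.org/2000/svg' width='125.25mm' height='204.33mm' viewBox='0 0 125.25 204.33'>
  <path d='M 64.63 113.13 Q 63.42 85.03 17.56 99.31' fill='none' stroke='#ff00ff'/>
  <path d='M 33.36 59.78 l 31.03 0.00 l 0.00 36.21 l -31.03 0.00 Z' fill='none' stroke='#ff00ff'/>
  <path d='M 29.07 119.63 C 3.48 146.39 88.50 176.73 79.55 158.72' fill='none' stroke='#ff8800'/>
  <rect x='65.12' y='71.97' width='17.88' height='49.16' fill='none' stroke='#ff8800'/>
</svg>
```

Since the viewBox matches the mm dimensions, user units are millimetres directly. The only transform is the Y-flip y_m = 204.33 − y_svg.

Shape 1 is a quadratic bezier drawn with `<path>`. Its stroke #ff00ff means cut at S686, F1500. After flipping Y the toolpath is (64.63,91.20) → (58.86,105.22) → (43.17,109.83) → (17.56,105.02).

Shape 2 is a rectangle drawn with `<path>`. Its stroke #ff00ff means cut at S686, F1500. After flipping Y the toolpath is (33.36,144.55) → (64.39,144.55) → (64.39,108.34) → (33.36,108.34) → (33.36,144.55), returning to the start.

Shape 3 is a cubic bezier drawn with `<path>`. Its stroke #ff8800 means score at S692, F1767. After flipping Y the toolpath is (29.07,84.70) → (32.77,58.67) → (64.75,41.79) → (79.55,45.61).

Shape 4 is a rectangle drawn with `<rect>`. Its stroke #ff8800 means score at S692, F1767. After flipping Y the toolpath is (65.12,132.36) → (83.00,132.36) → (83.00,83.20) → (65.12,83.20) → (65.12,132.36), returning to the start.

; LightBurn 1.5.06
; GRBL device profile, absolute coords
G21
G90
G0 X64.63 Y91.20
M3 S686
G1 X58.86 Y105.22 F1500
G1 X43.17 Y109.83
G1 X17.56 Y105.02
M5
G0 X33.36 Y144.55
M3 S686
G1 X64.39 Y144.55 F1500
G1 X64.39 Y108.34
G1 X33.36 Y108.34
G1 X33.36 Y144.55
M5
G0 X29.07 Y84.70
M3 S692
G1 X32.77 Y58.67 F1767
G1 X64.75 Y41.79
G1 X79.55 Y45.61
M5
G0 X65.12 Y132.36
M3 S692
G1 X83.00 Y132.36 F1767
G1 X83.00 Y83.20
G1 X65.12 Y83.20
G1 X65.12 Y132.36
M5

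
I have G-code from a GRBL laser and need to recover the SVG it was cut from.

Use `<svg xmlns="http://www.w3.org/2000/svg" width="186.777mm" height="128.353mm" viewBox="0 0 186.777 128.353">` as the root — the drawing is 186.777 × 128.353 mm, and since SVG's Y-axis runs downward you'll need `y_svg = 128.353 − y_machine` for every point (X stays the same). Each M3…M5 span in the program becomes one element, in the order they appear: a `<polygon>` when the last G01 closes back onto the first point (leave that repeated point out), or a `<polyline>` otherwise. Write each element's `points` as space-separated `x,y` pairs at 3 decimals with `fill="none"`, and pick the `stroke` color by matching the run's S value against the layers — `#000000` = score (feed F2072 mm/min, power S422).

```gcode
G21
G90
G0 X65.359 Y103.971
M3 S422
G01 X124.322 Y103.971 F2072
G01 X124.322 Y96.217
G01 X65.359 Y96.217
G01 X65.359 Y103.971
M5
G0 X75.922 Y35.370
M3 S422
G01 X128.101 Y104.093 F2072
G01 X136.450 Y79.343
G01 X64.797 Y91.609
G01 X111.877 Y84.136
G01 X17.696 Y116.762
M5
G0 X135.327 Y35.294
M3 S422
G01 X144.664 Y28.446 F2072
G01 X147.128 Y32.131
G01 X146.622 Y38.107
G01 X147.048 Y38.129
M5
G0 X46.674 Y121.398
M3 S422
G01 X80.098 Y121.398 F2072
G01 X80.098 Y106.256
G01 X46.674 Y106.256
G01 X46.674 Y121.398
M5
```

<svg xmlns="http://www.w3.org/2000/svg" width="186.777mm" height="128.353mm" viewBox="0 0 186.777 128.353">
  <polygon points="65.359,24.382 124.322,24.382 124.322,32.136 65.359,32.136" fill="none" stroke="#000000"/>
  <polyline points="75.922,92.983 128.101,24.260 136.450,49.010 64.797,36.744 111.877,44.217 17.696,11.591" fill="none" stroke="#000000"/>
  <polyline points="135.327,93.059 144.664,99.907 147.128,96.222 146.622,90.246 147.048,90.224" fill="none" stroke="#000000"/>
  <polygon points="46.674,6.955 80.098,6.955 80.098,22.097 46.674,22.097" fill="none" stroke="#000000"/>
</svg>

Machine Y-up, SVG Y-down with viewBox height 128.353, so y_svg = 128.353 − y_machine; X carries over. Every run uses S422, so all elements get stroke `#000000` (score).

Run 1: The run returns to its start, so emit a `<polygon>` with points (Y-flipped): 65.359,24.382 124.322,24.382 124.322,32.136 65.359,32.136.

Run 2: The run is open, so emit a `<polyline>` with points (Y-flipped): 75.922,92.983 128.101,24.260 136.450,49.010 64.797,36.744 111.877,44.217 17.696,11.591.

Run 3: The run is open, so emit a `<polyline>` with points (Y-flipped): 135.327,93.059 144.664,99.907 147.128,96.222 146.622,90.246 147.048,90.224.

Run 4: The run returns to its start, so emit a `<polygon>` with points (Y-flipped): 46.674,6.955 80.098,6.955 80.098,22.097 46.674,22.097.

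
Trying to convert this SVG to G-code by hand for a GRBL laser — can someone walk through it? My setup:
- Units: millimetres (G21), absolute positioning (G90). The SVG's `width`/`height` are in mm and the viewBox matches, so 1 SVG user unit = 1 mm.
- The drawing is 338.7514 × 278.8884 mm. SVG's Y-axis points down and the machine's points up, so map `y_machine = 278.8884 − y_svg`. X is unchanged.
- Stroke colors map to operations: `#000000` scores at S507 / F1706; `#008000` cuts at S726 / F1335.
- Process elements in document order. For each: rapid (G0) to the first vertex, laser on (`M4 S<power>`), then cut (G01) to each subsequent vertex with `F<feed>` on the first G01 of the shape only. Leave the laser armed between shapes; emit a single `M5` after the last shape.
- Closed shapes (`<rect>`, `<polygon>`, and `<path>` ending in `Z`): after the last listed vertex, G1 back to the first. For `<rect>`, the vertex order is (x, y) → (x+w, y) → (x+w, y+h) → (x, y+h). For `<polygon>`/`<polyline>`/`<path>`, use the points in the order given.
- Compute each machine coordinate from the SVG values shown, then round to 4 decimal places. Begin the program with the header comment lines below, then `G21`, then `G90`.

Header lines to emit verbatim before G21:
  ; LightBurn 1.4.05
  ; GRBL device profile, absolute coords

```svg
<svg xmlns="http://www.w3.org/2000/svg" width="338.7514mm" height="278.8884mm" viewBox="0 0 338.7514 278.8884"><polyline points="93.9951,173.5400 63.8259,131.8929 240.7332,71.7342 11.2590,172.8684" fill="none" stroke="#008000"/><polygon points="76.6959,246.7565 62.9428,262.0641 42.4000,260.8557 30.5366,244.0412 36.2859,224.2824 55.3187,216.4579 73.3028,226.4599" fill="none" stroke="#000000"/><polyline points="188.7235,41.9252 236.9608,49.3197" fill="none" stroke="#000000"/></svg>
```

; LightBurn 1.4.05
; GRBL device profile, absolute coords
G21
G90
G0 X93.9951 Y105.3484
M4 S726
G01 X63.8259 Y146.9955 F1335
G01 X240.7332 Y207.1542
G01 X11.2590 Y106.0200
G0 X76.6959 Y32.1319
M4 S507
G01 X62.9428 Y16.8243 F1706
G01 X42.4000 Y18.0327
G01 X30.5366 Y34.8472
G01 X36.2859 Y54.6060
G01 X55.3187 Y62.4305
G01 X73.3028 Y52.4285
G01 X76.6959 Y32.1319
G0 X188.7235 Y236.9632
M4 S507
G01 X236.9608 Y229.5687 F1706
M5

Since the viewBox matches the mm dimensions, user units are millimetres directly. The only transform is the Y-flip y_m = 278.8884 − y_svg.

Shape 1 is a open polyline drawn with `<polyline>`. Its stroke #008000 means cut at S726, F1335. After flipping Y the toolpath is (93.9951,105.3484) → (63.8259,146.9955) → (240.7332,207.1542) → (11.2590,106.0200).

Shape 2 is a regular polygon drawn with `<polygon>`. Its stroke #000000 means score at S507, F1706. After flipping Y the toolpath is (76.6959,32.1319) → (62.9428,16.8243) → (42.4000,18.0327) → (30.5366,34.8472) → (36.2859,54.6060) → (55.3187,62.4305) → (73.3028,52.4285) → (76.6959,32.1319), returning to the start.

Shape 3 is a line segment drawn with `<polyline>`. Its stroke #000000 means score at S507, F1706. After flipping Y the toolpath is (188.7235,236.9632) → (236.9608,229.5687).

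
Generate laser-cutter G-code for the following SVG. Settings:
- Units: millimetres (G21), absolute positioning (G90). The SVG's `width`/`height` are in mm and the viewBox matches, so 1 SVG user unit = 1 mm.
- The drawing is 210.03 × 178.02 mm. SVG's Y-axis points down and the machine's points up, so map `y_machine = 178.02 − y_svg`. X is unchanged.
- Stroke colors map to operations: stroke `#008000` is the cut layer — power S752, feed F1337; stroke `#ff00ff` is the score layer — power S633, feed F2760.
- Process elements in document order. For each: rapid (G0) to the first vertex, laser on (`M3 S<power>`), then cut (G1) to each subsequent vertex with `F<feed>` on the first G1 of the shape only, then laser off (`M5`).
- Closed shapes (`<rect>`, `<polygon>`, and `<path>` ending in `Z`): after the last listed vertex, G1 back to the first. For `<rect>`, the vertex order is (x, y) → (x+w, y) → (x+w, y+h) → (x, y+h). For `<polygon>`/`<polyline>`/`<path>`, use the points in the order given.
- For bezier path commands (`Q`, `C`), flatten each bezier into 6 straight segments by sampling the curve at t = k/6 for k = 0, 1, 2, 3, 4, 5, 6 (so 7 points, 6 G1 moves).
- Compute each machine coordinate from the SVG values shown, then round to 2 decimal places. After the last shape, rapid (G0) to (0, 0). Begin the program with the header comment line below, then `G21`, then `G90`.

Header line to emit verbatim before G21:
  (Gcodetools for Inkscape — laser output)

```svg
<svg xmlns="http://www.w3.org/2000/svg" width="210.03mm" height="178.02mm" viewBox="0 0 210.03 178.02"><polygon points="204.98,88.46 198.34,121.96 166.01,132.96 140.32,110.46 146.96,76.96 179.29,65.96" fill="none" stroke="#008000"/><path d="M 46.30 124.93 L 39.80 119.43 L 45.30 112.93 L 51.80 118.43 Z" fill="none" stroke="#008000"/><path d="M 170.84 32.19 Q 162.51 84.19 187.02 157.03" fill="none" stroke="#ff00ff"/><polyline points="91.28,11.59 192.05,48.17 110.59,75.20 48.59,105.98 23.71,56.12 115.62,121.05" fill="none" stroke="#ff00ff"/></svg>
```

(Gcodetools for Inkscape — laser output)
G21
G90
G0 X204.98 Y89.56
M3 S752
G1 X198.34 Y56.06 F1337
G1 X166.01 Y45.06
G1 X140.32 Y67.56
G1 X146.96 Y101.06
G1 X179.29 Y112.06
G1 X204.98 Y89.56
M5
G0 X46.30 Y53.09
M3 S752
G1 X39.80 Y58.59 F1337
G1 X45.30 Y65.09
G1 X51.80 Y59.59
G1 X46.30 Y53.09
M5
G0 X170.84 Y145.83
M3 S633
G1 X168.98 Y127.92 F2760
G1 X168.94 Y108.85
G1 X170.72 Y88.62
G1 X174.33 Y67.23
G1 X179.76 Y44.69
G1 X187.02 Y20.99
M5
G0 X91.28 Y166.43
M3 S633
G1 X192.05 Y129.85 F2760
G1 X110.59 Y102.82
G1 X48.59 Y72.04
G1 X23.71 Y121.90
G1 X115.62 Y56.97
M5
G0 X0.00 Y0.00

1 u = 1 mm; y_m = 178.02 − y.

[1] `<polygon>` regular polygon, #008000→cut S752 F1337: (204.98,89.56) → (198.34,56.06) → (166.01,45.06) → (140.32,67.56) → (146.96,101.06) → (179.29,112.06) → (204.98,89.56) (closed)

[2] `<path>` regular polygon, #008000→cut S752 F1337: (46.30,53.09) → (39.80,58.59) → (45.30,65.09) → (51.80,59.59) → (46.30,53.09) (closed)

[3] `<path>` quadratic bezier, #ff00ff→score S633 F2760: (170.84,145.83) → (168.98,127.92) → (168.94,108.85) → (170.72,88.62) → (174.33,67.23) → (179.76,44.69) → (187.02,20.99)

[4] `<polyline>` open polyline, #ff00ff→score S633 F2760: (91.28,166.43) → (192.05,129.85) → (110.59,102.82) → (48.59,72.04) → (23.71,121.90) → (115.62,56.97)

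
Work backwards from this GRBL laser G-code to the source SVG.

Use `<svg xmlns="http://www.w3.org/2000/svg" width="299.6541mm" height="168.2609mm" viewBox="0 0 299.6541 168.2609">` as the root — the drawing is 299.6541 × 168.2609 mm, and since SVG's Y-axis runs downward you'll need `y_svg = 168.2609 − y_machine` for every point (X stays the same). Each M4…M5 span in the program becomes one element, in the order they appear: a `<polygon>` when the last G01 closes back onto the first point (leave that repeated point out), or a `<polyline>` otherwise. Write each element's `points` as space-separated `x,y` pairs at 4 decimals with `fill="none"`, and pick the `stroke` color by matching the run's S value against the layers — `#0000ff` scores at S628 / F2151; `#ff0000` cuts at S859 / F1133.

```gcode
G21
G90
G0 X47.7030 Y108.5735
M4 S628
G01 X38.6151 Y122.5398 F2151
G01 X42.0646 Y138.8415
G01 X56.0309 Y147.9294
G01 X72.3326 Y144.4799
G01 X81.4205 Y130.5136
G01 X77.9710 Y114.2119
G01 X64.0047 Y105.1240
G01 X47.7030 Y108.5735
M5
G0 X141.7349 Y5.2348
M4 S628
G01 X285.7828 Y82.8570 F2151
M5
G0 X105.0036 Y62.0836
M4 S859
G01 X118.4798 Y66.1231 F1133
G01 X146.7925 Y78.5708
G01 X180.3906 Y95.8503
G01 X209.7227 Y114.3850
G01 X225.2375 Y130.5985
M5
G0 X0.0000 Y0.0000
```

<svg xmlns="http://www.w3.org/2000/svg" width="299.6541mm" height="168.2609mm" viewBox="0 0 299.6541 168.2609">
  <polygon points="47.7030,59.6874 38.6151,45.7211 42.0646,29.4194 56.0309,20.3315 72.3326,23.7810 81.4205,37.7473 77.9710,54.0490 64.0047,63.1369" fill="none" stroke="#0000ff"/>
  <polyline points="141.7349,163.0261 285.7828,85.4039" fill="none" stroke="#0000ff"/>
  <polyline points="105.0036,106.1773 118.4798,102.1378 146.7925,89.6901 180.3906,72.4106 209.7227,53.8759 225.2375,37.6624" fill="none" stroke="#ff0000"/>
</svg>

y_svg = 168.2609 − y_m.

[1] S628→`#0000ff` (score); closed run; points: 47.7030,59.6874 38.6151,45.7211 42.0646,29.4194 56.0309,20.3315 72.3326,23.7810 81.4205,37.7473 77.9710,54.0490 64.0047,63.1369

[2] S628→`#0000ff` (score); open run; points: 141.7349,163.0261 285.7828,85.4039

[3] S859→`#ff0000` (cut); open run; points: 105.0036,106.1773 118.4798,102.1378 146.7925,89.6901 180.3906,72.4106 209.7227,53.8759 225.2375,37.6624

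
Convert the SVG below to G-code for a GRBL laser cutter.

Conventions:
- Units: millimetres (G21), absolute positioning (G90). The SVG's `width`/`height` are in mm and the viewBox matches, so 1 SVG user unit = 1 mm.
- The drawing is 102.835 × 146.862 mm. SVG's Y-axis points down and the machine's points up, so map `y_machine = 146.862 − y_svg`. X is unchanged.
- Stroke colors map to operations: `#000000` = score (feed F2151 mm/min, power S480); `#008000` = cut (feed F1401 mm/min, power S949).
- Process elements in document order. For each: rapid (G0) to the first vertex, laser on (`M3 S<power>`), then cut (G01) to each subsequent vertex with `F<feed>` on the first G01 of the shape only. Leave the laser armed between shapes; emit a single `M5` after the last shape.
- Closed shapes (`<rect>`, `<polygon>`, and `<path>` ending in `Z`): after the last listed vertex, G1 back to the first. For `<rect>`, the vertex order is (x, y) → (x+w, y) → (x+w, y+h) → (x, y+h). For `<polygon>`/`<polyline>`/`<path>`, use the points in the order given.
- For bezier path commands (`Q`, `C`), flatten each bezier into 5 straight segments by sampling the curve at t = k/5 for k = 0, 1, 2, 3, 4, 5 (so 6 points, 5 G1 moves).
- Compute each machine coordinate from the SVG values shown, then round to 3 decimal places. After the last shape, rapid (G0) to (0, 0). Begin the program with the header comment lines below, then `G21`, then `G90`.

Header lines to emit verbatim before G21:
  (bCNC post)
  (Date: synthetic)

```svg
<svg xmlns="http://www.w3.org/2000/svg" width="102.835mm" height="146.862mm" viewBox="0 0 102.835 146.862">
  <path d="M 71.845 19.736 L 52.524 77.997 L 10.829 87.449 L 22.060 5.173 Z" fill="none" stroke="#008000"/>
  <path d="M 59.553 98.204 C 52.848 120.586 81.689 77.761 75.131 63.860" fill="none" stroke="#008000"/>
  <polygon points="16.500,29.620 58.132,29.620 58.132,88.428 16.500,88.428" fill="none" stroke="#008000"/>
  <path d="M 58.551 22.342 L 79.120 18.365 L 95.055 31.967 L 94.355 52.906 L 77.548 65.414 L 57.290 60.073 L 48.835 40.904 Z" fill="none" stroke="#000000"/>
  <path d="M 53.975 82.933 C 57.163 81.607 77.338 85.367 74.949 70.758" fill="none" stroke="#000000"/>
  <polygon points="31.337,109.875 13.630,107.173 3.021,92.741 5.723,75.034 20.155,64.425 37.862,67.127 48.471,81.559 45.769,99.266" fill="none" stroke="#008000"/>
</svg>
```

1 u = 1 mm; y_m = 146.862 − y.

[1] `<path>` closed polygon, #008000→cut S949 F1401: (71.845,127.126) → (52.524,68.865) → (10.829,59.413) → (22.060,141.689) → (71.845,127.126) (closed)

[2] `<path>` cubic bezier, #008000→cut S949 F1401: (59.553,48.658) → (59.228,42.301) → (64.029,47.075) → (70.550,58.462) → (75.385,71.944) → (75.131,83.002)

[3] `<polygon>` rectangle, #008000→cut S949 F1401: (16.500,117.242) → (58.132,117.242) → (58.132,58.434) → (16.500,58.434) → (16.500,117.242) (closed)

[4] `<path>` regular polygon, #000000→score S480 F2151: (58.551,124.520) → (79.120,128.497) → (95.055,114.895) → (94.355,93.956) → (77.548,81.448) → (57.290,86.789) → (48.835,105.958) → (58.551,124.520) (closed)

[5] `<path>` cubic bezier, #000000→score S480 F2151: (53.975,63.929) → (57.610,64.302) → (63.423,64.580) → (69.516,65.889) → (73.991,69.355) → (74.949,76.104)

[6] `<polygon>` regular polygon, #008000→cut S949 F1401: (31.337,36.987) → (13.630,39.689) → (3.021,54.121) → (5.723,71.828) → (20.155,82.437) → (37.862,79.735) → (48.471,65.303) → (45.769,47.596) → (31.337,36.987) (closed)

(bCNC post)
(Date: synthetic)
G21
G90
G0 X71.845 Y127.126
M3 S949
G01 X52.524 Y68.865 F1401
G01 X10.829 Y59.413
G01 X22.060 Y141.689
G01 X71.845 Y127.126
G0 X59.553 Y48.658
M3 S949
G01 X59.228 Y42.301 F1401
G01 X64.029 Y47.075
G01 X70.550 Y58.462
G01 X75.385 Y71.944
G01 X75.131 Y83.002
G0 X16.500 Y117.242
M3 S949
G01 X58.132 Y117.242 F1401
G01 X58.132 Y58.434
G01 X16.500 Y58.434
G01 X16.500 Y117.242
G0 X58.551 Y124.520
M3 S480
G01 X79.120 Y128.497 F2151
G01 X95.055 Y114.895
G01 X94.355 Y93.956
G01 X77.548 Y81.448
G01 X57.290 Y86.789
G01 X48.835 Y105.958
G01 X58.551 Y124.520
G0 X53.975 Y63.929
M3 S480
G01 X57.610 Y64.302 F2151
G01 X63.423 Y64.580
G01 X69.516 Y65.889
G01 X73.991 Y69.355
G01 X74.949 Y76.104
G0 X31.337 Y36.987
M3 S949
G01 X13.630 Y39.689 F1401
G01 X3.021 Y54.121
G01 X5.723 Y71.828
G01 X20.155 Y82.437
G01 X37.862 Y79.735
G01 X48.471 Y65.303
G01 X45.769 Y47.596
G01 X31.337 Y36.987
M5
G0 X0.000 Y0.000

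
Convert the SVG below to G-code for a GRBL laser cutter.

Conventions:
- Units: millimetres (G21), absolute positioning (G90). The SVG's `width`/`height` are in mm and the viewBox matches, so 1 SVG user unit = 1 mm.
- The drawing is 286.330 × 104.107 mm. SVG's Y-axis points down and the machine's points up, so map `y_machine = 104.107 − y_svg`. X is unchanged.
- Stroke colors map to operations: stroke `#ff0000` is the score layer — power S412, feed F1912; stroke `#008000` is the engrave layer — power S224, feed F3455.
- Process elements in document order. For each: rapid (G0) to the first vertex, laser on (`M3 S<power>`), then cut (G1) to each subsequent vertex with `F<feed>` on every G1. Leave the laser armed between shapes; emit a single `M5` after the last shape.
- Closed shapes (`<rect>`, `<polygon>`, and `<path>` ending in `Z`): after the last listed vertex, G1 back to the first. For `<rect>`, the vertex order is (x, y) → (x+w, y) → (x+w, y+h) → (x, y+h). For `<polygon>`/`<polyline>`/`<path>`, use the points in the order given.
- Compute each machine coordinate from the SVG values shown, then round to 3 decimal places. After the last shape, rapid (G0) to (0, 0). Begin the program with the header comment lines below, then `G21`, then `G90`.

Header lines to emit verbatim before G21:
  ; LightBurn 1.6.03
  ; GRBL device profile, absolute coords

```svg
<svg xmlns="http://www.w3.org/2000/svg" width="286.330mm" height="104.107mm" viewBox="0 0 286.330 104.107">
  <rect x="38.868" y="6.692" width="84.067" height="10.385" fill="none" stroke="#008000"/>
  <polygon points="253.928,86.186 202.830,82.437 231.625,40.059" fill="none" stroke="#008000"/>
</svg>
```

viewBox `0 0 286.330 104.107` with mm width/height → 1 unit = 1 mm. Flip: y_m = 104.107 − y_svg.

**Shape 1** — `<rect>` rectangle, stroke `#008000` → engrave (S224, F3455). Machine vertices: (38.868,97.415) → (122.935,97.415) → (122.935,87.030) → (38.868,87.030) → (38.868,97.415). Closed: final G1 returns to the first vertex.

**Shape 2** — `<polygon>` regular polygon, stroke `#008000` → engrave (S224, F3455). Machine vertices: (253.928,17.921) → (202.830,21.670) → (231.625,64.048) → (253.928,17.921). Closed: final G1 returns to the first vertex.

; LightBurn 1.6.03
; GRBL device profile, absolute coords
G21
G90
G0 X38.868 Y97.415
M3 S224
G1 X122.935 Y97.415 F3455
G1 X122.935 Y87.030 F3455
G1 X38.868 Y87.030 F3455
G1 X38.868 Y97.415 F3455
G0 X253.928 Y17.921
M3 S224
G1 X202.830 Y21.670 F3455
G1 X231.625 Y64.048 F3455
G1 X253.928 Y17.921 F3455
M5
G0 X0.000 Y0.000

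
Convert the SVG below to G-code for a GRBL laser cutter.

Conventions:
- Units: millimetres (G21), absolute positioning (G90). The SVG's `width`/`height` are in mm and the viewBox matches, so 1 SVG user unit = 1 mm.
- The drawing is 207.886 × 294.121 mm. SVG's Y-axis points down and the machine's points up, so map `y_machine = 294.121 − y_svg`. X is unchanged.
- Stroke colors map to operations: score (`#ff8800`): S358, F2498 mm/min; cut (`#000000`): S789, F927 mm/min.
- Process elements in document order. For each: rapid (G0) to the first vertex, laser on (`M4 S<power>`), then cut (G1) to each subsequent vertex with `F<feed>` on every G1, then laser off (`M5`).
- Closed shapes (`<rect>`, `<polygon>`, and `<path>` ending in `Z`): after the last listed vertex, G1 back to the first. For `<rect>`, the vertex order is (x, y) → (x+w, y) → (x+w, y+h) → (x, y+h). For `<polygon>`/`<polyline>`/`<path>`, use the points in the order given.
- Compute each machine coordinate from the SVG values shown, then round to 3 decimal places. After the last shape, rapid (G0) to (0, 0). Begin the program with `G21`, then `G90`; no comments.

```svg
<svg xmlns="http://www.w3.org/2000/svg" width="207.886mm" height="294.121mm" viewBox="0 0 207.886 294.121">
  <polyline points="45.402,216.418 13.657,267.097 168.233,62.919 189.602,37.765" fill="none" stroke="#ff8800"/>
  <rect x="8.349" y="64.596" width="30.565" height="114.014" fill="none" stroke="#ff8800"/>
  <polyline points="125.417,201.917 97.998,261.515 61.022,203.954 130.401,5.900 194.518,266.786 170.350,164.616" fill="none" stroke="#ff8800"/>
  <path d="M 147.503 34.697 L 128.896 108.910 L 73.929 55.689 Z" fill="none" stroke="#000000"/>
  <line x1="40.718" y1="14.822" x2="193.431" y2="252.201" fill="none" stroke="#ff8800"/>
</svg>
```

Since the viewBox matches the mm dimensions, user units are millimetres directly. The only transform is the Y-flip y_m = 294.121 − y_svg.

Shape 1 is a open polyline drawn with `<polyline>`. Its stroke #ff8800 means score at S358, F2498. After flipping Y the toolpath is (45.402,77.703) → (13.657,27.024) → (168.233,231.202) → (189.602,256.356).

Shape 2 is a rectangle drawn with `<rect>`. Its stroke #ff8800 means score at S358, F2498. After flipping Y the toolpath is (8.349,229.525) → (38.914,229.525) → (38.914,115.511) → (8.349,115.511) → (8.349,229.525), returning to the start.

Shape 3 is a open polyline drawn with `<polyline>`. Its stroke #ff8800 means score at S358, F2498. After flipping Y the toolpath is (125.417,92.204) → (97.998,32.606) → (61.022,90.167) → (130.401,288.221) → (194.518,27.335) → (170.350,129.505).

Shape 4 is a regular polygon drawn with `<path>`. Its stroke #000000 means cut at S789, F927. After flipping Y the toolpath is (147.503,259.424) → (128.896,185.211) → (73.929,238.432) → (147.503,259.424), returning to the start.

Shape 5 is a line segment drawn with `<line>`. Its stroke #ff8800 means score at S358, F2498. After flipping Y the toolpath is (40.718,279.299) → (193.431,41.920).

G21
G90
G0 X45.402 Y77.703
M4 S358
G1 X13.657 Y27.024 F2498
G1 X168.233 Y231.202 F2498
G1 X189.602 Y256.356 F2498
M5
G0 X8.349 Y229.525
M4 S358
G1 X38.914 Y229.525 F2498
G1 X38.914 Y115.511 F2498
G1 X8.349 Y115.511 F2498
G1 X8.349 Y229.525 F2498
M5
G0 X125.417 Y92.204
M4 S358
G1 X97.998 Y32.606 F2498
G1 X61.022 Y90.167 F2498
G1 X130.401 Y288.221 F2498
G1 X194.518 Y27.335 F2498
G1 X170.350 Y129.505 F2498
M5
G0 X147.503 Y259.424
M4 S789
G1 X128.896 Y185.211 F927
G1 X73.929 Y238.432 F927
G1 X147.503 Y259.424 F927
M5
G0 X40.718 Y279.299
M4 S358
G1 X193.431 Y41.920 F2498
M5
G0 X0.000 Y0.000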